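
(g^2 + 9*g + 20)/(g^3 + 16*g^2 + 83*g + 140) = 1/(g + 7)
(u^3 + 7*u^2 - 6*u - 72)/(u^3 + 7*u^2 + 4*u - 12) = (u^2 + u - 12)/(u^2 + u - 2)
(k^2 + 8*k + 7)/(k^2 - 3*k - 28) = (k^2 + 8*k + 7)/(k^2 - 3*k - 28)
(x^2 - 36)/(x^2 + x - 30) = (x - 6)/(x - 5)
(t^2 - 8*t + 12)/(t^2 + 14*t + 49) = (t^2 - 8*t + 12)/(t^2 + 14*t + 49)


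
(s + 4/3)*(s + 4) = s^2 + 16*s/3 + 16/3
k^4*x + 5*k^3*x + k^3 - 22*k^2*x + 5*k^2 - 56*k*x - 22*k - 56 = (k - 4)*(k + 2)*(k + 7)*(k*x + 1)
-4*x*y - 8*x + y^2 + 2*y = (-4*x + y)*(y + 2)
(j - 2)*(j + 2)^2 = j^3 + 2*j^2 - 4*j - 8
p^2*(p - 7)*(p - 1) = p^4 - 8*p^3 + 7*p^2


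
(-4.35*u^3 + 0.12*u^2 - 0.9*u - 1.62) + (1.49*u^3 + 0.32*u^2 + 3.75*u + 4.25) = -2.86*u^3 + 0.44*u^2 + 2.85*u + 2.63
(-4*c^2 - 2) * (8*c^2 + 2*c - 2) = -32*c^4 - 8*c^3 - 8*c^2 - 4*c + 4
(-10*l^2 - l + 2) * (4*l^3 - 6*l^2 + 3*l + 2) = -40*l^5 + 56*l^4 - 16*l^3 - 35*l^2 + 4*l + 4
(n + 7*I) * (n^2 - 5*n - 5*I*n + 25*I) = n^3 - 5*n^2 + 2*I*n^2 + 35*n - 10*I*n - 175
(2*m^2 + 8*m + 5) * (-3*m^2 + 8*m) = -6*m^4 - 8*m^3 + 49*m^2 + 40*m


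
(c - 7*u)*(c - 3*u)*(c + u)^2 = c^4 - 8*c^3*u + 2*c^2*u^2 + 32*c*u^3 + 21*u^4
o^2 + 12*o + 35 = (o + 5)*(o + 7)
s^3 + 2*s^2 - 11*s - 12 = (s - 3)*(s + 1)*(s + 4)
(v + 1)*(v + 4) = v^2 + 5*v + 4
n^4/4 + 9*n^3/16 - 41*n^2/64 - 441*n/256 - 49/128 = (n/4 + 1/2)*(n - 7/4)*(n + 1/4)*(n + 7/4)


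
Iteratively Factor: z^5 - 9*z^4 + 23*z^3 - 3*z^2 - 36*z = (z - 3)*(z^4 - 6*z^3 + 5*z^2 + 12*z) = (z - 4)*(z - 3)*(z^3 - 2*z^2 - 3*z) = (z - 4)*(z - 3)*(z + 1)*(z^2 - 3*z) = z*(z - 4)*(z - 3)*(z + 1)*(z - 3)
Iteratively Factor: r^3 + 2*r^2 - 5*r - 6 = (r + 1)*(r^2 + r - 6) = (r + 1)*(r + 3)*(r - 2)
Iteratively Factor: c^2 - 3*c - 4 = (c - 4)*(c + 1)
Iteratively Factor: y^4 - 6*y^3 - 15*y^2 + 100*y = (y + 4)*(y^3 - 10*y^2 + 25*y) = (y - 5)*(y + 4)*(y^2 - 5*y) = (y - 5)^2*(y + 4)*(y)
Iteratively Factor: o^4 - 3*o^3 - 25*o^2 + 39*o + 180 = (o - 5)*(o^3 + 2*o^2 - 15*o - 36) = (o - 5)*(o + 3)*(o^2 - o - 12) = (o - 5)*(o + 3)^2*(o - 4)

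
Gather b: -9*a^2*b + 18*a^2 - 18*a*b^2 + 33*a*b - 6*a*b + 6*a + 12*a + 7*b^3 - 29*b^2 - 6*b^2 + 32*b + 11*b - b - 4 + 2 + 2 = 18*a^2 + 18*a + 7*b^3 + b^2*(-18*a - 35) + b*(-9*a^2 + 27*a + 42)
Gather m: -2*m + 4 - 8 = -2*m - 4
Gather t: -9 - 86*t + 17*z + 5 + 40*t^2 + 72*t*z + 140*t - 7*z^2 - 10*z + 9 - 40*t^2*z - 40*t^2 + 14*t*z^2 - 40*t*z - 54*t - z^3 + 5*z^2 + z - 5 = -40*t^2*z + t*(14*z^2 + 32*z) - z^3 - 2*z^2 + 8*z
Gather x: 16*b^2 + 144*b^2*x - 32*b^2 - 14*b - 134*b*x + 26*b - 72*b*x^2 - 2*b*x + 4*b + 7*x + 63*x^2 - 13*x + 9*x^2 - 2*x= -16*b^2 + 16*b + x^2*(72 - 72*b) + x*(144*b^2 - 136*b - 8)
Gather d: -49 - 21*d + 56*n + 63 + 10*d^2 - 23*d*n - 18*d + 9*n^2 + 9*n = 10*d^2 + d*(-23*n - 39) + 9*n^2 + 65*n + 14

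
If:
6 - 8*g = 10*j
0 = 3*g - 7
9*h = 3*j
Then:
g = 7/3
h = -19/45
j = -19/15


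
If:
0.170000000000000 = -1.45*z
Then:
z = -0.12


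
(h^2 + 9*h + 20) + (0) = h^2 + 9*h + 20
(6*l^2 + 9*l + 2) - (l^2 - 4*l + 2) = 5*l^2 + 13*l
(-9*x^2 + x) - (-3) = -9*x^2 + x + 3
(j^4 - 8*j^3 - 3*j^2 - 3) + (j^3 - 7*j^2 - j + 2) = j^4 - 7*j^3 - 10*j^2 - j - 1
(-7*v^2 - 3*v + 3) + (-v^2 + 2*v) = -8*v^2 - v + 3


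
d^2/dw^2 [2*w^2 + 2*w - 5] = 4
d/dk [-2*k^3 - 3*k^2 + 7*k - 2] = -6*k^2 - 6*k + 7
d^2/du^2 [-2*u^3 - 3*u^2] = -12*u - 6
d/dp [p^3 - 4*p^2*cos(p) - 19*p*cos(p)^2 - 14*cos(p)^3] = 4*p^2*sin(p) + 3*p^2 + 19*p*sin(2*p) - 8*p*cos(p) + 42*sin(p)*cos(p)^2 - 19*cos(p)^2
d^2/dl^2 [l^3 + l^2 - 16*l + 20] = 6*l + 2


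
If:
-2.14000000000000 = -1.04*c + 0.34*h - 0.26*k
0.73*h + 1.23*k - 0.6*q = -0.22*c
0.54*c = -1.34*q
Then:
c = -2.48148148148148*q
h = -4.73087231968811*q - 4.32927631578947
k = 3.73940058479532*q + 2.56940789473684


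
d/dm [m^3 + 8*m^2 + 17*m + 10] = 3*m^2 + 16*m + 17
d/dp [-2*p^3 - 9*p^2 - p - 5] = -6*p^2 - 18*p - 1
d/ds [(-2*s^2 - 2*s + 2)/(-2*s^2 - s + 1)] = 2*s*(2 - s)/(4*s^4 + 4*s^3 - 3*s^2 - 2*s + 1)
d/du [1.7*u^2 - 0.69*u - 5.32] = 3.4*u - 0.69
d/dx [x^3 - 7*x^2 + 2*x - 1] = 3*x^2 - 14*x + 2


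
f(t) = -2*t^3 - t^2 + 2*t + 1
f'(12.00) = -886.00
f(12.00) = -3575.00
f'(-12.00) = -838.00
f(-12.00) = 3289.00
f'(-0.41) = 1.81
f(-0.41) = 0.15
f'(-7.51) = -321.38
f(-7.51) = 776.71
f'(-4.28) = -99.35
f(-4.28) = 130.93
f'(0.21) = 1.32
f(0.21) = 1.36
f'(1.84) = -21.99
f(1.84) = -11.16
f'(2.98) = -57.24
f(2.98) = -54.85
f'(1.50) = -14.50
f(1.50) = -5.00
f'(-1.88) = -15.45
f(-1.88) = 6.99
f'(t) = -6*t^2 - 2*t + 2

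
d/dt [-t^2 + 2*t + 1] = 2 - 2*t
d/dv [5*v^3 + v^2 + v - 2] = 15*v^2 + 2*v + 1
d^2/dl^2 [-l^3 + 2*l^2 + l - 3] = 4 - 6*l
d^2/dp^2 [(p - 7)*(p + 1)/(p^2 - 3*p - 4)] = -6/(p^3 - 12*p^2 + 48*p - 64)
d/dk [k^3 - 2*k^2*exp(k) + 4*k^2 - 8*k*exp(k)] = -2*k^2*exp(k) + 3*k^2 - 12*k*exp(k) + 8*k - 8*exp(k)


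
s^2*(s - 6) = s^3 - 6*s^2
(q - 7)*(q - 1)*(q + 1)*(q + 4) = q^4 - 3*q^3 - 29*q^2 + 3*q + 28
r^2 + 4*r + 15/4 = (r + 3/2)*(r + 5/2)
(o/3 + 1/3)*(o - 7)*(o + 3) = o^3/3 - o^2 - 25*o/3 - 7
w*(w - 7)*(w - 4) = w^3 - 11*w^2 + 28*w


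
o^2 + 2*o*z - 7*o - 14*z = (o - 7)*(o + 2*z)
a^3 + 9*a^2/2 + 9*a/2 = a*(a + 3/2)*(a + 3)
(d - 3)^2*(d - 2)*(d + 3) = d^4 - 5*d^3 - 3*d^2 + 45*d - 54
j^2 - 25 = (j - 5)*(j + 5)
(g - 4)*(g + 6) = g^2 + 2*g - 24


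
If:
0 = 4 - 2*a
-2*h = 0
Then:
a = 2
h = 0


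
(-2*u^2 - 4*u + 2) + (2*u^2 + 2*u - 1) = 1 - 2*u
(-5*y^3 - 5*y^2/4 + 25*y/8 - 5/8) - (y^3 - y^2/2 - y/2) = -6*y^3 - 3*y^2/4 + 29*y/8 - 5/8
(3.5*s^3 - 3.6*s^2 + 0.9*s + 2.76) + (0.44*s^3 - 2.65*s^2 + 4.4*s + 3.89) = 3.94*s^3 - 6.25*s^2 + 5.3*s + 6.65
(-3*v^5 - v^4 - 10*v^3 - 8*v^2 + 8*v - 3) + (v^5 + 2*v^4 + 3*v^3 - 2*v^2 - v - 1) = -2*v^5 + v^4 - 7*v^3 - 10*v^2 + 7*v - 4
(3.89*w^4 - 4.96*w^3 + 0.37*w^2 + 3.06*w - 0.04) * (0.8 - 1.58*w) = -6.1462*w^5 + 10.9488*w^4 - 4.5526*w^3 - 4.5388*w^2 + 2.5112*w - 0.032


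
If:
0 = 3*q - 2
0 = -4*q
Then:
No Solution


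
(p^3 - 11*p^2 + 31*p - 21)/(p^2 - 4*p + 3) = p - 7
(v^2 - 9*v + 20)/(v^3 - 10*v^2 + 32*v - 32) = (v - 5)/(v^2 - 6*v + 8)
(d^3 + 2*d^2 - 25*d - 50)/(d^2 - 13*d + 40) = (d^2 + 7*d + 10)/(d - 8)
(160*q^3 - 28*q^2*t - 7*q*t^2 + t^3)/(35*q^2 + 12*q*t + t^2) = (32*q^2 - 12*q*t + t^2)/(7*q + t)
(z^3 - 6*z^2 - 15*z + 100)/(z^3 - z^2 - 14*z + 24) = (z^2 - 10*z + 25)/(z^2 - 5*z + 6)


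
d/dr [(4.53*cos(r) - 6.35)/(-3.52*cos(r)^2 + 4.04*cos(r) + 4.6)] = (-15.9456*cos(r)^2 + 44.704*cos(r) - 46.492)*sin(r)/(12.3904*cos(r)^4 - 28.4416*cos(r)^3 - 16.0624*cos(r)^2 + 37.168*cos(r) + 21.16)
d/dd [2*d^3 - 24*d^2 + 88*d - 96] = 6*d^2 - 48*d + 88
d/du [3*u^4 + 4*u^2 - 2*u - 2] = 12*u^3 + 8*u - 2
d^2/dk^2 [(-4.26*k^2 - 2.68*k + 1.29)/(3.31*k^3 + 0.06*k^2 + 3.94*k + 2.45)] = (-93.345972*k^6 - 176.174088*k^5 + 499.745124*k^4 + 559.64642*k^3 + 365.52714*k^2 - 58.574034*k + 40.270408)/(36.264691*k^9 + 1.972098*k^8 + 129.53685*k^7 + 85.222455*k^6 + 157.11132*k^5 + 194.529288*k^4 + 124.242889*k^3 + 115.17891*k^2 + 70.94955*k + 14.706125)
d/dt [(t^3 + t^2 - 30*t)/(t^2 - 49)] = (t^4 - 117*t^2 - 98*t + 1470)/(t^4 - 98*t^2 + 2401)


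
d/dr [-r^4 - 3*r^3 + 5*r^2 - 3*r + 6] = -4*r^3 - 9*r^2 + 10*r - 3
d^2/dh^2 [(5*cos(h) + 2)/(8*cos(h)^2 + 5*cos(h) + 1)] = (-720*(1 - cos(2*h))^2*cos(h) - 78*(1 - cos(2*h))^2 + 885*cos(h) + 183*cos(2*h)/2 - 480*cos(3*h) + 160*cos(5*h) + 843/2)/(5*cos(h) + 4*cos(2*h) + 5)^3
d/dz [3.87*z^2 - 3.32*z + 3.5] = 7.74*z - 3.32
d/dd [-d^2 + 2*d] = 2 - 2*d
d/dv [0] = 0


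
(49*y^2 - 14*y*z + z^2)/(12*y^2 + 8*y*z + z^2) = (49*y^2 - 14*y*z + z^2)/(12*y^2 + 8*y*z + z^2)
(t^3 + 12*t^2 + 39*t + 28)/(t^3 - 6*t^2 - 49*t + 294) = (t^2 + 5*t + 4)/(t^2 - 13*t + 42)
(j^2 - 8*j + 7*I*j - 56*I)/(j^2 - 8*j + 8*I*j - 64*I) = (j + 7*I)/(j + 8*I)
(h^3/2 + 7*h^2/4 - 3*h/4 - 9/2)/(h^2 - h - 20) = (-2*h^3 - 7*h^2 + 3*h + 18)/(4*(-h^2 + h + 20))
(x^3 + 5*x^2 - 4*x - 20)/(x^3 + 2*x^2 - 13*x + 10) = (x + 2)/(x - 1)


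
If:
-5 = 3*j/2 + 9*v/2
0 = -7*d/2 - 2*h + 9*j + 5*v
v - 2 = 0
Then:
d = -4*h/7 - 148/7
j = -28/3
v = 2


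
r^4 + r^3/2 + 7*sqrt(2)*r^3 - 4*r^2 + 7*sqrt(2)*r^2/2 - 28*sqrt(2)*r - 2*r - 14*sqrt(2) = (r - 2)*(r + 1/2)*(r + 2)*(r + 7*sqrt(2))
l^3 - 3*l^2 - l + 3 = (l - 3)*(l - 1)*(l + 1)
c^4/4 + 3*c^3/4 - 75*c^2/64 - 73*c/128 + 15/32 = (c/4 + 1)*(c - 5/4)*(c - 1/2)*(c + 3/4)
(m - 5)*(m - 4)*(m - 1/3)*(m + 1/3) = m^4 - 9*m^3 + 179*m^2/9 + m - 20/9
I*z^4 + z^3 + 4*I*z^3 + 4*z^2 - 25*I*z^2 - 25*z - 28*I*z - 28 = (z - 4)*(z + 1)*(z + 7)*(I*z + 1)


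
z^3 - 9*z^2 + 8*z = z*(z - 8)*(z - 1)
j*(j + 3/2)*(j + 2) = j^3 + 7*j^2/2 + 3*j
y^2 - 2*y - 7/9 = (y - 7/3)*(y + 1/3)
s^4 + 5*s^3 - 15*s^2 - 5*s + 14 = (s - 2)*(s - 1)*(s + 1)*(s + 7)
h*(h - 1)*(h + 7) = h^3 + 6*h^2 - 7*h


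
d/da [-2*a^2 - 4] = -4*a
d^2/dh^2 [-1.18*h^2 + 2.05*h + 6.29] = -2.36000000000000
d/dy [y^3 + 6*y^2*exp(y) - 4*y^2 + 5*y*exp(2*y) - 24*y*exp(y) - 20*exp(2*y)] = 6*y^2*exp(y) + 3*y^2 + 10*y*exp(2*y) - 12*y*exp(y) - 8*y - 35*exp(2*y) - 24*exp(y)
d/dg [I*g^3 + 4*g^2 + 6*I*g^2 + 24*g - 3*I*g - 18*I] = 3*I*g^2 + g*(8 + 12*I) + 24 - 3*I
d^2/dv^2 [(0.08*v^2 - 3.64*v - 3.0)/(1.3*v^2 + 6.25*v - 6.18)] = (-13.6032*v^3 - 26.56368*v^2 - 321.71256*v - 557.658216)/(2.197*v^6 + 31.6875*v^5 + 121.01115*v^4 - 57.134375*v^3 - 575.26839*v^2 + 716.1075*v - 236.029032)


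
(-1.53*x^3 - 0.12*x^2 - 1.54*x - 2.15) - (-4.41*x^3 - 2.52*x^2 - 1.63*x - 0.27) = 2.88*x^3 + 2.4*x^2 + 0.0899999999999999*x - 1.88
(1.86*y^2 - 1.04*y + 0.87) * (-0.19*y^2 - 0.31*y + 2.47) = -0.3534*y^4 - 0.379*y^3 + 4.7513*y^2 - 2.8385*y + 2.1489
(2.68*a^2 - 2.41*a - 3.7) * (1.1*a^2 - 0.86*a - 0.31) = 2.948*a^4 - 4.9558*a^3 - 2.8282*a^2 + 3.9291*a + 1.147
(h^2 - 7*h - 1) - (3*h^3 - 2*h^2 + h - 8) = -3*h^3 + 3*h^2 - 8*h + 7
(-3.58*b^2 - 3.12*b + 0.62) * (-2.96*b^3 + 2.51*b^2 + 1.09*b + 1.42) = 10.5968*b^5 + 0.249400000000001*b^4 - 13.5686*b^3 - 6.9282*b^2 - 3.7546*b + 0.8804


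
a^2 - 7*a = a*(a - 7)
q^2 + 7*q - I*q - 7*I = (q + 7)*(q - I)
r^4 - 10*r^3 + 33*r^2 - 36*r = r*(r - 4)*(r - 3)^2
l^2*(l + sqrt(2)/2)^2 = l^4 + sqrt(2)*l^3 + l^2/2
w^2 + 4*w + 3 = (w + 1)*(w + 3)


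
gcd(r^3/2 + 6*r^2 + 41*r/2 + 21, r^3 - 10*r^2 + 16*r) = 1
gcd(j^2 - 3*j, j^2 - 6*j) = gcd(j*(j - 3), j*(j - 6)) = j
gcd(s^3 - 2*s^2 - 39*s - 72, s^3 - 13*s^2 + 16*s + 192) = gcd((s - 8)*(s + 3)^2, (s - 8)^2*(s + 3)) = s^2 - 5*s - 24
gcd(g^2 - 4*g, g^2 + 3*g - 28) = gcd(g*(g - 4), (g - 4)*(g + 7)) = g - 4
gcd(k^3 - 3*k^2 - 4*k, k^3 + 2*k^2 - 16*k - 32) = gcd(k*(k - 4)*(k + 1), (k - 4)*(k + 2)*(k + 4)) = k - 4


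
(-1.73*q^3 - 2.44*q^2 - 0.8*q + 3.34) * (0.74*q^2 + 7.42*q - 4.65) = -1.2802*q^5 - 14.6422*q^4 - 10.6523*q^3 + 7.8816*q^2 + 28.5028*q - 15.531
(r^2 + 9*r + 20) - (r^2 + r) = 8*r + 20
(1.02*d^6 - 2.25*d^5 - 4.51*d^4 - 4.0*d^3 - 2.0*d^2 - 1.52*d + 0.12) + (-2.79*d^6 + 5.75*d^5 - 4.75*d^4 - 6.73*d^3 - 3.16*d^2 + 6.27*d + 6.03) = -1.77*d^6 + 3.5*d^5 - 9.26*d^4 - 10.73*d^3 - 5.16*d^2 + 4.75*d + 6.15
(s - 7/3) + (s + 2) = 2*s - 1/3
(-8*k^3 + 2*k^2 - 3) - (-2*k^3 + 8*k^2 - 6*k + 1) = -6*k^3 - 6*k^2 + 6*k - 4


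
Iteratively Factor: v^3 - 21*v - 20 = (v + 1)*(v^2 - v - 20) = (v - 5)*(v + 1)*(v + 4)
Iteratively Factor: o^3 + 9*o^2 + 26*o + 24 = (o + 4)*(o^2 + 5*o + 6) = (o + 2)*(o + 4)*(o + 3)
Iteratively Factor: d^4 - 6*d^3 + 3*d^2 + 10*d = (d - 5)*(d^3 - d^2 - 2*d) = (d - 5)*(d + 1)*(d^2 - 2*d) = d*(d - 5)*(d + 1)*(d - 2)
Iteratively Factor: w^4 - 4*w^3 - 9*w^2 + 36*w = (w + 3)*(w^3 - 7*w^2 + 12*w) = (w - 4)*(w + 3)*(w^2 - 3*w) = (w - 4)*(w - 3)*(w + 3)*(w)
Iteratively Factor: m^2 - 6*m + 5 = (m - 1)*(m - 5)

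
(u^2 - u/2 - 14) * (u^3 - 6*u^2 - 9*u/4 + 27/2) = u^5 - 13*u^4/2 - 53*u^3/4 + 789*u^2/8 + 99*u/4 - 189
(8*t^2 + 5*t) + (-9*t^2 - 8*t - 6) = -t^2 - 3*t - 6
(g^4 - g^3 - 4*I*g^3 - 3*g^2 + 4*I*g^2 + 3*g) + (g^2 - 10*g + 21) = g^4 - g^3 - 4*I*g^3 - 2*g^2 + 4*I*g^2 - 7*g + 21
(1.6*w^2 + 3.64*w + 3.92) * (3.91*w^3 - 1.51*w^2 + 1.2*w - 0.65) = 6.256*w^5 + 11.8164*w^4 + 11.7508*w^3 - 2.5912*w^2 + 2.338*w - 2.548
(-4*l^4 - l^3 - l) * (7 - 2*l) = 8*l^5 - 26*l^4 - 7*l^3 + 2*l^2 - 7*l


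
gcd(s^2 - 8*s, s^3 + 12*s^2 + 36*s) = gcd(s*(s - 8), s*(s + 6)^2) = s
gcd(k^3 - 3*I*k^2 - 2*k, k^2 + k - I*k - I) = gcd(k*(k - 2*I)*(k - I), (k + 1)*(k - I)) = k - I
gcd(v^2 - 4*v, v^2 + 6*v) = v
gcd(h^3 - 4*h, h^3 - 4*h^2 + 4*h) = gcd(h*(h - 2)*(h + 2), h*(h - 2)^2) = h^2 - 2*h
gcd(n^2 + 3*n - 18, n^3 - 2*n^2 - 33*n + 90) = n^2 + 3*n - 18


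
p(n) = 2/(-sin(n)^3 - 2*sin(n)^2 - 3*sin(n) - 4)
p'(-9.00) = -0.37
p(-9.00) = -0.66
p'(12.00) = 0.37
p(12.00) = -0.71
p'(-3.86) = -0.21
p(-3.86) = -0.28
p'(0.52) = 0.27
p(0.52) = -0.33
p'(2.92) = -0.35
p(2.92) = -0.42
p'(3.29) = -0.38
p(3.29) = -0.56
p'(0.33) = 0.32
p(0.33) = -0.38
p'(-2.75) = -0.37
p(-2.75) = -0.65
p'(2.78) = -0.31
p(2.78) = -0.37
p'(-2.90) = -0.38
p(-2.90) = -0.59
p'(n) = 2*(3*sin(n)^2*cos(n) + 4*sin(n)*cos(n) + 3*cos(n))/(-sin(n)^3 - 2*sin(n)^2 - 3*sin(n) - 4)^2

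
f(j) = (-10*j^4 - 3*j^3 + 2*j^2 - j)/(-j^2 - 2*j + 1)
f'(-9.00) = -194.69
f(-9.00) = 1020.19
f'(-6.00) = -129.21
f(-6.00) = 531.91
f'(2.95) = 45.45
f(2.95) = 60.28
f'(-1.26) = 32.94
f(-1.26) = -7.64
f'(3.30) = 52.04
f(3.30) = 77.33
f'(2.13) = 30.38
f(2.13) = 29.23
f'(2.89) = 44.33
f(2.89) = 57.58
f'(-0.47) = -0.15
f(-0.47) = 0.43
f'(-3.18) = 90.26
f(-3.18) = 327.98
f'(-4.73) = -92.92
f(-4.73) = 389.37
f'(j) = (2*j + 2)*(-10*j^4 - 3*j^3 + 2*j^2 - j)/(-j^2 - 2*j + 1)^2 + (-40*j^3 - 9*j^2 + 4*j - 1)/(-j^2 - 2*j + 1)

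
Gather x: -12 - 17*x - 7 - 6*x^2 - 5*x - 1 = -6*x^2 - 22*x - 20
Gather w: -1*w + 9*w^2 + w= 9*w^2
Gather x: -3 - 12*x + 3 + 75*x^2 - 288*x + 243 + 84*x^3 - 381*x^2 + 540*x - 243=84*x^3 - 306*x^2 + 240*x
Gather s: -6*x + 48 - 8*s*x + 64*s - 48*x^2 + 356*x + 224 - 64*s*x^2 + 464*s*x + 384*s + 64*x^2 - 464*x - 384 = s*(-64*x^2 + 456*x + 448) + 16*x^2 - 114*x - 112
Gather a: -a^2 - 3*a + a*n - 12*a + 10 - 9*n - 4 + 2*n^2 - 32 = -a^2 + a*(n - 15) + 2*n^2 - 9*n - 26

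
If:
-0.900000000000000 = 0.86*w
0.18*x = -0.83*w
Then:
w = -1.05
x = 4.83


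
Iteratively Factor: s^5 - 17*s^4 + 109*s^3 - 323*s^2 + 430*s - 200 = (s - 4)*(s^4 - 13*s^3 + 57*s^2 - 95*s + 50) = (s - 5)*(s - 4)*(s^3 - 8*s^2 + 17*s - 10) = (s - 5)*(s - 4)*(s - 1)*(s^2 - 7*s + 10) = (s - 5)^2*(s - 4)*(s - 1)*(s - 2)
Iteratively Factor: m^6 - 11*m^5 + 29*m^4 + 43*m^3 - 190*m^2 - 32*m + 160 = (m - 5)*(m^5 - 6*m^4 - m^3 + 38*m^2 - 32) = (m - 5)*(m + 1)*(m^4 - 7*m^3 + 6*m^2 + 32*m - 32) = (m - 5)*(m + 1)*(m + 2)*(m^3 - 9*m^2 + 24*m - 16) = (m - 5)*(m - 4)*(m + 1)*(m + 2)*(m^2 - 5*m + 4) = (m - 5)*(m - 4)^2*(m + 1)*(m + 2)*(m - 1)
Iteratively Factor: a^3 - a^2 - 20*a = (a + 4)*(a^2 - 5*a) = a*(a + 4)*(a - 5)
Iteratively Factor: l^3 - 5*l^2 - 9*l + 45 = (l - 3)*(l^2 - 2*l - 15) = (l - 3)*(l + 3)*(l - 5)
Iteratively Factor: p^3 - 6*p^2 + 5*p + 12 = (p + 1)*(p^2 - 7*p + 12) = (p - 3)*(p + 1)*(p - 4)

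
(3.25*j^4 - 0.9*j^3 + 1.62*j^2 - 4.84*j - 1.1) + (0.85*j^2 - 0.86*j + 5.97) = 3.25*j^4 - 0.9*j^3 + 2.47*j^2 - 5.7*j + 4.87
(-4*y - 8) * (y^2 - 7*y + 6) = -4*y^3 + 20*y^2 + 32*y - 48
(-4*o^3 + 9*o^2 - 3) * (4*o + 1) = -16*o^4 + 32*o^3 + 9*o^2 - 12*o - 3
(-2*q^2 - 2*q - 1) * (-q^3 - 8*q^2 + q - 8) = 2*q^5 + 18*q^4 + 15*q^3 + 22*q^2 + 15*q + 8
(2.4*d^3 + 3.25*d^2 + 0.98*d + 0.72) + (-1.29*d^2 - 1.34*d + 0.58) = 2.4*d^3 + 1.96*d^2 - 0.36*d + 1.3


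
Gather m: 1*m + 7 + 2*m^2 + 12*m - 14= 2*m^2 + 13*m - 7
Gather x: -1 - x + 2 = 1 - x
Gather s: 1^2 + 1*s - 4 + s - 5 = 2*s - 8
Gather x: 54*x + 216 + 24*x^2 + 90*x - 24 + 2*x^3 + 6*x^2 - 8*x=2*x^3 + 30*x^2 + 136*x + 192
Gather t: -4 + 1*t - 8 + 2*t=3*t - 12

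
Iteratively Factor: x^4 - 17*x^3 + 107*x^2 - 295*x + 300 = (x - 5)*(x^3 - 12*x^2 + 47*x - 60) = (x - 5)*(x - 3)*(x^2 - 9*x + 20) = (x - 5)^2*(x - 3)*(x - 4)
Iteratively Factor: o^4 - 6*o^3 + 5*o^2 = (o - 5)*(o^3 - o^2) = o*(o - 5)*(o^2 - o) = o^2*(o - 5)*(o - 1)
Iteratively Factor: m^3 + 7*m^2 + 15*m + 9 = (m + 3)*(m^2 + 4*m + 3) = (m + 1)*(m + 3)*(m + 3)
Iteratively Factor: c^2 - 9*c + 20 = (c - 5)*(c - 4)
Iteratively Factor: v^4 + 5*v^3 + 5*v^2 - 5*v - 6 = (v + 3)*(v^3 + 2*v^2 - v - 2) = (v + 2)*(v + 3)*(v^2 - 1) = (v - 1)*(v + 2)*(v + 3)*(v + 1)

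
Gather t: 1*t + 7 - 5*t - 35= -4*t - 28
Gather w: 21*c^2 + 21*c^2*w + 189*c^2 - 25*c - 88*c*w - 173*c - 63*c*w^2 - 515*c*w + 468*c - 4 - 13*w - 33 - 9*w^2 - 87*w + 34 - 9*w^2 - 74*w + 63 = 210*c^2 + 270*c + w^2*(-63*c - 18) + w*(21*c^2 - 603*c - 174) + 60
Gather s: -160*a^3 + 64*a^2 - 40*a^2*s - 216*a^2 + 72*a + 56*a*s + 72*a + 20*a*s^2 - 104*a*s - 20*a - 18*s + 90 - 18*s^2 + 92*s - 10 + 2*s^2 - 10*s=-160*a^3 - 152*a^2 + 124*a + s^2*(20*a - 16) + s*(-40*a^2 - 48*a + 64) + 80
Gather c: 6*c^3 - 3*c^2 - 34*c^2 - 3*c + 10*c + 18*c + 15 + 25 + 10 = 6*c^3 - 37*c^2 + 25*c + 50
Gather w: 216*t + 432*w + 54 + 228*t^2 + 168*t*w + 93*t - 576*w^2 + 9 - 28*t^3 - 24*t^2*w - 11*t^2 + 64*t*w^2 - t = -28*t^3 + 217*t^2 + 308*t + w^2*(64*t - 576) + w*(-24*t^2 + 168*t + 432) + 63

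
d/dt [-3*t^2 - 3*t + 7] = -6*t - 3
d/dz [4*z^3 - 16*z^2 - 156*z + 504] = 12*z^2 - 32*z - 156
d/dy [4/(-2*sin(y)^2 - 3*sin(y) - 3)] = 4*(4*sin(y) + 3)*cos(y)/(3*sin(y) - cos(2*y) + 4)^2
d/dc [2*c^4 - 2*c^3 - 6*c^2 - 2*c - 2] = 8*c^3 - 6*c^2 - 12*c - 2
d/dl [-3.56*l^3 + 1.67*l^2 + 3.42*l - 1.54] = -10.68*l^2 + 3.34*l + 3.42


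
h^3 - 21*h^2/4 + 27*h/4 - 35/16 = (h - 7/2)*(h - 5/4)*(h - 1/2)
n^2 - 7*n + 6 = (n - 6)*(n - 1)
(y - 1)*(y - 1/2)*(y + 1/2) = y^3 - y^2 - y/4 + 1/4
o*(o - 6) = o^2 - 6*o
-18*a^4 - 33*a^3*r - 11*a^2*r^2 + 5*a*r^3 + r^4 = (-3*a + r)*(a + r)^2*(6*a + r)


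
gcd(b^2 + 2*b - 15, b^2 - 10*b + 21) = b - 3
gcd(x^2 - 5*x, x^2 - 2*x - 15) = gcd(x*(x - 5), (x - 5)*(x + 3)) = x - 5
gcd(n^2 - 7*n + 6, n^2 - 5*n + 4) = n - 1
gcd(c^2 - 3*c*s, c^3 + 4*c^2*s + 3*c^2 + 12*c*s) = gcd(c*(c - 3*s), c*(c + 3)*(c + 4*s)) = c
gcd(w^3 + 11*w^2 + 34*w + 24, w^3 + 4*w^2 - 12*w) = w + 6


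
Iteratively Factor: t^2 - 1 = (t + 1)*(t - 1)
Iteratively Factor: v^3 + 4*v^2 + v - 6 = (v + 3)*(v^2 + v - 2) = (v + 2)*(v + 3)*(v - 1)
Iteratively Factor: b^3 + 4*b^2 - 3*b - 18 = (b + 3)*(b^2 + b - 6) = (b - 2)*(b + 3)*(b + 3)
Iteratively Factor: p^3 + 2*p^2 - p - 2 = (p + 1)*(p^2 + p - 2) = (p + 1)*(p + 2)*(p - 1)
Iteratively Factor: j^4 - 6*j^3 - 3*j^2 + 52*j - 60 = (j - 2)*(j^3 - 4*j^2 - 11*j + 30) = (j - 5)*(j - 2)*(j^2 + j - 6) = (j - 5)*(j - 2)^2*(j + 3)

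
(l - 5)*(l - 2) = l^2 - 7*l + 10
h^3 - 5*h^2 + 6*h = h*(h - 3)*(h - 2)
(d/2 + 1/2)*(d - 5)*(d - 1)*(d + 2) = d^4/2 - 3*d^3/2 - 11*d^2/2 + 3*d/2 + 5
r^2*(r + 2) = r^3 + 2*r^2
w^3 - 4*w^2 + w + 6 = (w - 3)*(w - 2)*(w + 1)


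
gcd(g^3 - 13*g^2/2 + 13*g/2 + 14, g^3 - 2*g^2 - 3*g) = g + 1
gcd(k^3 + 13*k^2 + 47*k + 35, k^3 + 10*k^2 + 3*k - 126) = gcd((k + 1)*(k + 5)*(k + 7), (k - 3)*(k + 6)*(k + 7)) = k + 7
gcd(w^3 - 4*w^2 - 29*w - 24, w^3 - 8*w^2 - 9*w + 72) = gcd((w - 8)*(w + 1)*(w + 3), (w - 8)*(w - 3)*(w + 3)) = w^2 - 5*w - 24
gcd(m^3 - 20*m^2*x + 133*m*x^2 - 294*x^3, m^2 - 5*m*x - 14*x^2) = -m + 7*x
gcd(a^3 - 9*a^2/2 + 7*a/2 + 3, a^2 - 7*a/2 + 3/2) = a - 3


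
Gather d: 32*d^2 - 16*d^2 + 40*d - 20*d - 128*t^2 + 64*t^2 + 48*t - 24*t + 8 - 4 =16*d^2 + 20*d - 64*t^2 + 24*t + 4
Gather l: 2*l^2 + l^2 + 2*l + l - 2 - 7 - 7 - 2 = 3*l^2 + 3*l - 18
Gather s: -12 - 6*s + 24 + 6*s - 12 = 0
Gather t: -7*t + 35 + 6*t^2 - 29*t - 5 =6*t^2 - 36*t + 30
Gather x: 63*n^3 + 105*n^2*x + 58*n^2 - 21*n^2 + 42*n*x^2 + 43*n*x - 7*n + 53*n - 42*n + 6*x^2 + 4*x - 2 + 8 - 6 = 63*n^3 + 37*n^2 + 4*n + x^2*(42*n + 6) + x*(105*n^2 + 43*n + 4)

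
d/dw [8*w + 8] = 8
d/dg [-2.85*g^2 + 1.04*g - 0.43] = 1.04 - 5.7*g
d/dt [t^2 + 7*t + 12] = 2*t + 7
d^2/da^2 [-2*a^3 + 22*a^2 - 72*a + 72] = 44 - 12*a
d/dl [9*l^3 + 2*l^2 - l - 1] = 27*l^2 + 4*l - 1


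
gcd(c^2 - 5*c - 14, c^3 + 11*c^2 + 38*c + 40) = c + 2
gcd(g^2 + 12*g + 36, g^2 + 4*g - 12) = g + 6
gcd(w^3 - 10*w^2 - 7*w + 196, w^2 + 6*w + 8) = w + 4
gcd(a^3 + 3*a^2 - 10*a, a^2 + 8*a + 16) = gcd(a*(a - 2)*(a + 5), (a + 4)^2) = 1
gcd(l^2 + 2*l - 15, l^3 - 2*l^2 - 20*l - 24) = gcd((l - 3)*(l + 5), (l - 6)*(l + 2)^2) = 1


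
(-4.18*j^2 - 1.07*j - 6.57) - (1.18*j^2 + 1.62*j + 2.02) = -5.36*j^2 - 2.69*j - 8.59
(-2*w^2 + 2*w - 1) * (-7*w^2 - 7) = 14*w^4 - 14*w^3 + 21*w^2 - 14*w + 7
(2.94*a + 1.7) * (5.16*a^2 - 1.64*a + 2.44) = 15.1704*a^3 + 3.9504*a^2 + 4.3856*a + 4.148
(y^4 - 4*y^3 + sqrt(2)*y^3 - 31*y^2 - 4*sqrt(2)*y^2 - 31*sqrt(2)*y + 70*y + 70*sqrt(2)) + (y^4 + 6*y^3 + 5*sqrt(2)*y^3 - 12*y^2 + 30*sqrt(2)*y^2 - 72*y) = 2*y^4 + 2*y^3 + 6*sqrt(2)*y^3 - 43*y^2 + 26*sqrt(2)*y^2 - 31*sqrt(2)*y - 2*y + 70*sqrt(2)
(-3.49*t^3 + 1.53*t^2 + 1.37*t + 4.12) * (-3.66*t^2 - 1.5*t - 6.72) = 12.7734*t^5 - 0.3648*t^4 + 16.1436*t^3 - 27.4158*t^2 - 15.3864*t - 27.6864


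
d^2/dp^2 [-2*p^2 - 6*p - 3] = -4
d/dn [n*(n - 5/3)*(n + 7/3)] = 3*n^2 + 4*n/3 - 35/9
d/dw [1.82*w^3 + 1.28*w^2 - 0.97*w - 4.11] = 5.46*w^2 + 2.56*w - 0.97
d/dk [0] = 0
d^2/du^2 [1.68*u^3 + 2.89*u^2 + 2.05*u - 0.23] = 10.08*u + 5.78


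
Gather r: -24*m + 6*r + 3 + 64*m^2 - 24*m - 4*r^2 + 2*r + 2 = 64*m^2 - 48*m - 4*r^2 + 8*r + 5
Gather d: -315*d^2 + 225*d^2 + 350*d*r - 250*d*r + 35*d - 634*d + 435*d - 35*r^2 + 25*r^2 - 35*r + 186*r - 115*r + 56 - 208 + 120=-90*d^2 + d*(100*r - 164) - 10*r^2 + 36*r - 32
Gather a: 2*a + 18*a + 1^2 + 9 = 20*a + 10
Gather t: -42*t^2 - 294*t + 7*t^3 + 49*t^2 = 7*t^3 + 7*t^2 - 294*t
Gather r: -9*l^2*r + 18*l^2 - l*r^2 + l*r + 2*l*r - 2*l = 18*l^2 - l*r^2 - 2*l + r*(-9*l^2 + 3*l)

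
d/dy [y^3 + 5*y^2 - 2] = y*(3*y + 10)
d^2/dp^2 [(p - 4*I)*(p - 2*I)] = 2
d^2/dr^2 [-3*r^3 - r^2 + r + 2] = -18*r - 2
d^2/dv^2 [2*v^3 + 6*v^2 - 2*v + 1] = 12*v + 12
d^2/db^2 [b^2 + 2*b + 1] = 2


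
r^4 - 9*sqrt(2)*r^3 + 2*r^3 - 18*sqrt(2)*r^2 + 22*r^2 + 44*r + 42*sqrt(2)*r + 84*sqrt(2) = (r + 2)*(r - 7*sqrt(2))*(r - 3*sqrt(2))*(r + sqrt(2))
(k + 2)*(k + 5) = k^2 + 7*k + 10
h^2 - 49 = (h - 7)*(h + 7)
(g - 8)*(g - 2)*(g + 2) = g^3 - 8*g^2 - 4*g + 32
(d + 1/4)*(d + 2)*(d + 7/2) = d^3 + 23*d^2/4 + 67*d/8 + 7/4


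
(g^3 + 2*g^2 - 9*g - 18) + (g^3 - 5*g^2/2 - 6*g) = 2*g^3 - g^2/2 - 15*g - 18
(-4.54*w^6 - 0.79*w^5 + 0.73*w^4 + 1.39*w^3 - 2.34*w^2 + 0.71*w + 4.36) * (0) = 0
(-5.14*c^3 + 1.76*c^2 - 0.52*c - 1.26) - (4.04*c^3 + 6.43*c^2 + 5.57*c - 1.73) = -9.18*c^3 - 4.67*c^2 - 6.09*c + 0.47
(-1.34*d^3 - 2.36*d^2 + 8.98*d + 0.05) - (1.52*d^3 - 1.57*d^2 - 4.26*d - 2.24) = -2.86*d^3 - 0.79*d^2 + 13.24*d + 2.29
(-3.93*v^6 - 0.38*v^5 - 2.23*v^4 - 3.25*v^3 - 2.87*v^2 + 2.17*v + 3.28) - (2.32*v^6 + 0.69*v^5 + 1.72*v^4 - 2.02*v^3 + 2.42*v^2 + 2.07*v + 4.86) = -6.25*v^6 - 1.07*v^5 - 3.95*v^4 - 1.23*v^3 - 5.29*v^2 + 0.1*v - 1.58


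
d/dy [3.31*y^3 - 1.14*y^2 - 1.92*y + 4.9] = 9.93*y^2 - 2.28*y - 1.92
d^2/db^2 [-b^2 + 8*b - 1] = -2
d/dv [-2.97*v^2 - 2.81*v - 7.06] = -5.94*v - 2.81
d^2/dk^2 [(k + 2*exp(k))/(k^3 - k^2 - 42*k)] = 2*(-k^2*(-k^2 + k + 42)^2*exp(k) + k*(-(k + 2*exp(k))*(3*k - 1) + (2*exp(k) + 1)*(-3*k^2 + 2*k + 42))*(-k^2 + k + 42) - (k + 2*exp(k))*(-3*k^2 + 2*k + 42)^2)/(k^3*(-k^2 + k + 42)^3)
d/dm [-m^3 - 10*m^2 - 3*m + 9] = -3*m^2 - 20*m - 3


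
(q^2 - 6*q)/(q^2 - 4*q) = (q - 6)/(q - 4)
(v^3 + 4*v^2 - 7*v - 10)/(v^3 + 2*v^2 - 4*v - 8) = (v^2 + 6*v + 5)/(v^2 + 4*v + 4)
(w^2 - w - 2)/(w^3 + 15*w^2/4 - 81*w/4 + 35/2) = 4*(w + 1)/(4*w^2 + 23*w - 35)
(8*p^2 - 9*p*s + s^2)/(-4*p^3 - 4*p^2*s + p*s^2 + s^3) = (-8*p^2 + 9*p*s - s^2)/(4*p^3 + 4*p^2*s - p*s^2 - s^3)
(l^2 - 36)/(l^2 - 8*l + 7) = (l^2 - 36)/(l^2 - 8*l + 7)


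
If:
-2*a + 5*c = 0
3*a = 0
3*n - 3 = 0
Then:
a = 0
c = 0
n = 1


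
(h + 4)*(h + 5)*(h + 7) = h^3 + 16*h^2 + 83*h + 140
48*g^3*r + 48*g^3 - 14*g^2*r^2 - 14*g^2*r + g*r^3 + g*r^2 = (-8*g + r)*(-6*g + r)*(g*r + g)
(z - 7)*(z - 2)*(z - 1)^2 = z^4 - 11*z^3 + 33*z^2 - 37*z + 14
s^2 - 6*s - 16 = (s - 8)*(s + 2)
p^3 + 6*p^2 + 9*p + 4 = (p + 1)^2*(p + 4)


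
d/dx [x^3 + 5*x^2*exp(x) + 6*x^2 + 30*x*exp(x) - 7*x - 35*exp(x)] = 5*x^2*exp(x) + 3*x^2 + 40*x*exp(x) + 12*x - 5*exp(x) - 7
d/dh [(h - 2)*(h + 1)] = 2*h - 1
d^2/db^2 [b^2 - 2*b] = 2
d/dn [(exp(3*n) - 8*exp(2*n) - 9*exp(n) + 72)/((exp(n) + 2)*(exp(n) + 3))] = (exp(2*n) + 4*exp(n) - 46)*exp(n)/(exp(2*n) + 4*exp(n) + 4)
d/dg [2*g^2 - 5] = 4*g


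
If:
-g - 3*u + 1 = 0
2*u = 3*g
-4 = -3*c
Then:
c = 4/3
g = 2/11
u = 3/11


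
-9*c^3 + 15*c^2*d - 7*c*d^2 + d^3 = (-3*c + d)^2*(-c + d)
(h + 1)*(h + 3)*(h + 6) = h^3 + 10*h^2 + 27*h + 18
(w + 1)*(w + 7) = w^2 + 8*w + 7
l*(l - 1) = l^2 - l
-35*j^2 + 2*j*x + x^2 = (-5*j + x)*(7*j + x)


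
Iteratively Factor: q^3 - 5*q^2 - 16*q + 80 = (q - 4)*(q^2 - q - 20) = (q - 5)*(q - 4)*(q + 4)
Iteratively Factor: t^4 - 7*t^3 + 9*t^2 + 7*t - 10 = (t - 5)*(t^3 - 2*t^2 - t + 2) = (t - 5)*(t - 2)*(t^2 - 1) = (t - 5)*(t - 2)*(t - 1)*(t + 1)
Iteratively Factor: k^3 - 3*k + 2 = (k - 1)*(k^2 + k - 2) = (k - 1)*(k + 2)*(k - 1)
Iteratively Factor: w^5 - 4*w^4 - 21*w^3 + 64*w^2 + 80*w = (w - 5)*(w^4 + w^3 - 16*w^2 - 16*w) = (w - 5)*(w + 1)*(w^3 - 16*w) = (w - 5)*(w + 1)*(w + 4)*(w^2 - 4*w) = w*(w - 5)*(w + 1)*(w + 4)*(w - 4)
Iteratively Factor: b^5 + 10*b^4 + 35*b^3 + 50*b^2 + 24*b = (b + 1)*(b^4 + 9*b^3 + 26*b^2 + 24*b) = (b + 1)*(b + 3)*(b^3 + 6*b^2 + 8*b) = (b + 1)*(b + 3)*(b + 4)*(b^2 + 2*b) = (b + 1)*(b + 2)*(b + 3)*(b + 4)*(b)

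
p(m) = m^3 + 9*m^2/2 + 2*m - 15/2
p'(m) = 3*m^2 + 9*m + 2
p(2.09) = 25.47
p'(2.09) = 33.91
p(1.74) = 14.87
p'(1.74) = 26.74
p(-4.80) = -24.01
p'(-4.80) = 27.92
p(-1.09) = -5.63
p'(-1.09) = -4.25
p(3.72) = 113.69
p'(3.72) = 77.00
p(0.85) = -1.93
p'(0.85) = 11.82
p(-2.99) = 0.02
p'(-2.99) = 1.91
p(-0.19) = -7.72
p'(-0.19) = 0.40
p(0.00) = -7.50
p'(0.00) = 2.00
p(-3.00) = 0.00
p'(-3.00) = 2.00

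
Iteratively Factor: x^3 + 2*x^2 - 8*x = (x)*(x^2 + 2*x - 8) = x*(x - 2)*(x + 4)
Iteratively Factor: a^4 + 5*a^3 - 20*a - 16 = (a - 2)*(a^3 + 7*a^2 + 14*a + 8) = (a - 2)*(a + 2)*(a^2 + 5*a + 4) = (a - 2)*(a + 2)*(a + 4)*(a + 1)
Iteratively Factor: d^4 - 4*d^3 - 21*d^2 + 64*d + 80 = (d + 4)*(d^3 - 8*d^2 + 11*d + 20) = (d - 5)*(d + 4)*(d^2 - 3*d - 4) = (d - 5)*(d - 4)*(d + 4)*(d + 1)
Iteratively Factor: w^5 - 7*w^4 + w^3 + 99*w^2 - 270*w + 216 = (w - 3)*(w^4 - 4*w^3 - 11*w^2 + 66*w - 72) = (w - 3)^2*(w^3 - w^2 - 14*w + 24) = (w - 3)^3*(w^2 + 2*w - 8) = (w - 3)^3*(w - 2)*(w + 4)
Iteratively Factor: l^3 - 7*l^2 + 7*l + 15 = (l + 1)*(l^2 - 8*l + 15) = (l - 3)*(l + 1)*(l - 5)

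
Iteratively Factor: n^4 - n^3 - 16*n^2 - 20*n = (n + 2)*(n^3 - 3*n^2 - 10*n) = (n + 2)^2*(n^2 - 5*n) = n*(n + 2)^2*(n - 5)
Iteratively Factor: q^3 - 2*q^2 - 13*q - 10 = (q - 5)*(q^2 + 3*q + 2) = (q - 5)*(q + 2)*(q + 1)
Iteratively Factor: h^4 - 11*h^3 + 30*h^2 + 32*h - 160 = (h - 4)*(h^3 - 7*h^2 + 2*h + 40) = (h - 5)*(h - 4)*(h^2 - 2*h - 8) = (h - 5)*(h - 4)^2*(h + 2)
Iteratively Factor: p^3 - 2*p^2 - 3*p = (p + 1)*(p^2 - 3*p) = p*(p + 1)*(p - 3)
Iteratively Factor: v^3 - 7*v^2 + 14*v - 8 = (v - 1)*(v^2 - 6*v + 8) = (v - 4)*(v - 1)*(v - 2)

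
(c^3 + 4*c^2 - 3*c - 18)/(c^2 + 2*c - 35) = (c^3 + 4*c^2 - 3*c - 18)/(c^2 + 2*c - 35)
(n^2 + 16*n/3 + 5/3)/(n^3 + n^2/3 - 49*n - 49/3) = (n + 5)/(n^2 - 49)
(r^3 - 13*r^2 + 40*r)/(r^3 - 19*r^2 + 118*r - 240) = r/(r - 6)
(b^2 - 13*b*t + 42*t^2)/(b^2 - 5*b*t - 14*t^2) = (b - 6*t)/(b + 2*t)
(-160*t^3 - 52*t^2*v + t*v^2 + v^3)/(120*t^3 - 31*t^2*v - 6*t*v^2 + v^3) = (-4*t - v)/(3*t - v)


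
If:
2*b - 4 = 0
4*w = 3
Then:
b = 2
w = 3/4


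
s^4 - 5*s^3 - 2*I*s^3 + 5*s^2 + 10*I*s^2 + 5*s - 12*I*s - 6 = (s - 3)*(s - 2)*(s - I)^2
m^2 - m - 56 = (m - 8)*(m + 7)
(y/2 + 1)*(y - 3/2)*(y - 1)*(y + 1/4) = y^4/2 - y^3/8 - 29*y^2/16 + 17*y/16 + 3/8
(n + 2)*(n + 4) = n^2 + 6*n + 8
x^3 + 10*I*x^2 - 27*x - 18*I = (x + I)*(x + 3*I)*(x + 6*I)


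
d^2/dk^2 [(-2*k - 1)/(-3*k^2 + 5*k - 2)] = 2*((7 - 18*k)*(3*k^2 - 5*k + 2) + (2*k + 1)*(6*k - 5)^2)/(3*k^2 - 5*k + 2)^3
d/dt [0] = 0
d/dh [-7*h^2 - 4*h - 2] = -14*h - 4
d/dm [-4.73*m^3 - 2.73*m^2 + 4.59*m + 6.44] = -14.19*m^2 - 5.46*m + 4.59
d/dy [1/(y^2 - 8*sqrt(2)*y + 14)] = 2*(-y + 4*sqrt(2))/(y^2 - 8*sqrt(2)*y + 14)^2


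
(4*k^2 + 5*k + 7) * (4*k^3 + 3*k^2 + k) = 16*k^5 + 32*k^4 + 47*k^3 + 26*k^2 + 7*k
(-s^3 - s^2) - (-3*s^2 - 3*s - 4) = -s^3 + 2*s^2 + 3*s + 4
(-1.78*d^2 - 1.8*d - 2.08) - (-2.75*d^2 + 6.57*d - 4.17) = 0.97*d^2 - 8.37*d + 2.09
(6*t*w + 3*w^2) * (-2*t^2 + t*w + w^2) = -12*t^3*w + 9*t*w^3 + 3*w^4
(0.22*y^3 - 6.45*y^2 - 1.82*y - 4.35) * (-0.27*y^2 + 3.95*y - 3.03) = -0.0594*y^5 + 2.6105*y^4 - 25.6527*y^3 + 13.529*y^2 - 11.6679*y + 13.1805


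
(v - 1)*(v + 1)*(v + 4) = v^3 + 4*v^2 - v - 4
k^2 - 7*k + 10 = (k - 5)*(k - 2)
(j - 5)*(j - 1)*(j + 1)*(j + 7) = j^4 + 2*j^3 - 36*j^2 - 2*j + 35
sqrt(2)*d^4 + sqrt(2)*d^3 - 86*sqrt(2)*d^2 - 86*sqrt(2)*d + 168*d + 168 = (d - 6*sqrt(2))*(d - sqrt(2))*(d + 7*sqrt(2))*(sqrt(2)*d + sqrt(2))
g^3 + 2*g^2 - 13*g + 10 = (g - 2)*(g - 1)*(g + 5)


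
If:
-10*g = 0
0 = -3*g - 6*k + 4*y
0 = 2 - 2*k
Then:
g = 0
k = 1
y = 3/2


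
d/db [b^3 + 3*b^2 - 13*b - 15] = 3*b^2 + 6*b - 13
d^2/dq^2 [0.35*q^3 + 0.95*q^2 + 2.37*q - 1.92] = 2.1*q + 1.9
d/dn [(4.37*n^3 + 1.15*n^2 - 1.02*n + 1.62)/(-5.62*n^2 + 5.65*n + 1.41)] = (-24.5594*n^4 + 49.381*n^3 + 19.2502*n^2 + 21.4518*n - 10.5912)/(31.5844*n^4 - 63.506*n^3 + 16.0741*n^2 + 15.933*n + 1.9881)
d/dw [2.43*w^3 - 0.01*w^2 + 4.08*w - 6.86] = 7.29*w^2 - 0.02*w + 4.08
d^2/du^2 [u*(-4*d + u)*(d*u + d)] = 2*d*(-4*d + 3*u + 1)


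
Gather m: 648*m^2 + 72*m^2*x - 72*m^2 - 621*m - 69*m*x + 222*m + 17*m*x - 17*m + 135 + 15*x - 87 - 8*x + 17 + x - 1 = m^2*(72*x + 576) + m*(-52*x - 416) + 8*x + 64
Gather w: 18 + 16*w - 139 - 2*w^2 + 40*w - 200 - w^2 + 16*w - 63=-3*w^2 + 72*w - 384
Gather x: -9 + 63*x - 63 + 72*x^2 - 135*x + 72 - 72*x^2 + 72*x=0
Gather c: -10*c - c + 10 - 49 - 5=-11*c - 44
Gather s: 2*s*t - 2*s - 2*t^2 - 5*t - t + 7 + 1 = s*(2*t - 2) - 2*t^2 - 6*t + 8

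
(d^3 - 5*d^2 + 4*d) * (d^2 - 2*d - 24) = d^5 - 7*d^4 - 10*d^3 + 112*d^2 - 96*d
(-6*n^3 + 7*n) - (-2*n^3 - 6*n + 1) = -4*n^3 + 13*n - 1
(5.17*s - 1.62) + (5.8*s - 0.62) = 10.97*s - 2.24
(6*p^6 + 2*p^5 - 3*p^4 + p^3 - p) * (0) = 0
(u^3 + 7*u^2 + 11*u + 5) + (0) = u^3 + 7*u^2 + 11*u + 5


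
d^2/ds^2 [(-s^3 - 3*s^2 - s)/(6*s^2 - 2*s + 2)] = 2*(-8*s^3 + 15*s^2 + 3*s - 2)/(27*s^6 - 27*s^5 + 36*s^4 - 19*s^3 + 12*s^2 - 3*s + 1)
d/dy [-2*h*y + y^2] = -2*h + 2*y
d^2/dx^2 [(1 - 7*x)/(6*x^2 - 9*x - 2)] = 6*(3*(4*x - 3)^2*(7*x - 1) + (42*x - 23)*(-6*x^2 + 9*x + 2))/(-6*x^2 + 9*x + 2)^3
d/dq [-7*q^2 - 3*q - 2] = -14*q - 3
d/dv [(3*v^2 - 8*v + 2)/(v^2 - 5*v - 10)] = (-7*v^2 - 64*v + 90)/(v^4 - 10*v^3 + 5*v^2 + 100*v + 100)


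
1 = 1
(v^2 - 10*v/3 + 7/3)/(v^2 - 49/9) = 3*(v - 1)/(3*v + 7)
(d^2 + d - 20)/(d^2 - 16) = (d + 5)/(d + 4)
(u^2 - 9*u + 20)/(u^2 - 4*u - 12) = (-u^2 + 9*u - 20)/(-u^2 + 4*u + 12)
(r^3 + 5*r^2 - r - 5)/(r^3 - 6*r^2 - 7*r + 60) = (r^3 + 5*r^2 - r - 5)/(r^3 - 6*r^2 - 7*r + 60)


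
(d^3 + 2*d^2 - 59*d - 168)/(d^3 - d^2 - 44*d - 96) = (d + 7)/(d + 4)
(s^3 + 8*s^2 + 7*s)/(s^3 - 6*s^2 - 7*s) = (s + 7)/(s - 7)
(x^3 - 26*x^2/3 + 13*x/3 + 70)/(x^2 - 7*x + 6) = (3*x^2 - 8*x - 35)/(3*(x - 1))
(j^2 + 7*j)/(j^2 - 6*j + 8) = j*(j + 7)/(j^2 - 6*j + 8)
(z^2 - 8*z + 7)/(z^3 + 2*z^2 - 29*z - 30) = (z^2 - 8*z + 7)/(z^3 + 2*z^2 - 29*z - 30)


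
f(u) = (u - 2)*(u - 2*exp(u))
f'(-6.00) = -13.97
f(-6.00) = 48.04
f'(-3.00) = -7.60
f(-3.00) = 15.50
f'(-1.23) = -3.16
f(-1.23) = 5.86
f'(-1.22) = -3.13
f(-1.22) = 5.83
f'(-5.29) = -12.52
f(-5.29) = 38.64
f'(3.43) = -145.20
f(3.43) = -83.40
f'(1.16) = -0.70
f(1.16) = 4.38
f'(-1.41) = -3.64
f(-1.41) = 6.47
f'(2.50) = -33.55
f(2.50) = -10.93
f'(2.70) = -47.19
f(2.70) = -18.94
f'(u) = u + (1 - 2*exp(u))*(u - 2) - 2*exp(u) = -2*u*exp(u) + 2*u + 2*exp(u) - 2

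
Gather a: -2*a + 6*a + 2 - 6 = 4*a - 4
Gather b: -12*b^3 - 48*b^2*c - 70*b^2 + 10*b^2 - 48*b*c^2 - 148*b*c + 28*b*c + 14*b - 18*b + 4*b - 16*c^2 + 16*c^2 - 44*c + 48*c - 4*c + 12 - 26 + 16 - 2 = -12*b^3 + b^2*(-48*c - 60) + b*(-48*c^2 - 120*c)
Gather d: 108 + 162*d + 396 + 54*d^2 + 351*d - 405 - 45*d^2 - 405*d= 9*d^2 + 108*d + 99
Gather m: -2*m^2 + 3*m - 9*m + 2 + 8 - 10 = -2*m^2 - 6*m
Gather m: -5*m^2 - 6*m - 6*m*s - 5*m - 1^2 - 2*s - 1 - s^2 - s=-5*m^2 + m*(-6*s - 11) - s^2 - 3*s - 2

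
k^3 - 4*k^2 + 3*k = k*(k - 3)*(k - 1)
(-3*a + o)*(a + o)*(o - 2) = -3*a^2*o + 6*a^2 - 2*a*o^2 + 4*a*o + o^3 - 2*o^2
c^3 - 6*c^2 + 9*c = c*(c - 3)^2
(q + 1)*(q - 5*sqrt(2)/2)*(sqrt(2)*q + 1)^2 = 2*q^4 - 3*sqrt(2)*q^3 + 2*q^3 - 9*q^2 - 3*sqrt(2)*q^2 - 9*q - 5*sqrt(2)*q/2 - 5*sqrt(2)/2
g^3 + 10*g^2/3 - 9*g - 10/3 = (g - 2)*(g + 1/3)*(g + 5)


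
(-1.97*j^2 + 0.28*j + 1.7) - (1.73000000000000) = -1.97*j^2 + 0.28*j - 0.03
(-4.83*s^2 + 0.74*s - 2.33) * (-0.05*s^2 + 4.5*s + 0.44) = 0.2415*s^4 - 21.772*s^3 + 1.3213*s^2 - 10.1594*s - 1.0252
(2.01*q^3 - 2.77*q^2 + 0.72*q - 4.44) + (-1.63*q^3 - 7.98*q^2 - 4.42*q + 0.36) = 0.38*q^3 - 10.75*q^2 - 3.7*q - 4.08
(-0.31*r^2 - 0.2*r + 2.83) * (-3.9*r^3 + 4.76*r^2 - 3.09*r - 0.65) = 1.209*r^5 - 0.6956*r^4 - 11.0311*r^3 + 14.2903*r^2 - 8.6147*r - 1.8395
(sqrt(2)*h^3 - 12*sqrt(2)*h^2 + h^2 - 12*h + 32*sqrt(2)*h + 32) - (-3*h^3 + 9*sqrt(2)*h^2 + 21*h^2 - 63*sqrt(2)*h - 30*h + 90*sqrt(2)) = sqrt(2)*h^3 + 3*h^3 - 21*sqrt(2)*h^2 - 20*h^2 + 18*h + 95*sqrt(2)*h - 90*sqrt(2) + 32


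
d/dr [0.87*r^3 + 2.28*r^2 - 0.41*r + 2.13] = 2.61*r^2 + 4.56*r - 0.41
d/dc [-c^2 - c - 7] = -2*c - 1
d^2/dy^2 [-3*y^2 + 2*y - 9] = -6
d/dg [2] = 0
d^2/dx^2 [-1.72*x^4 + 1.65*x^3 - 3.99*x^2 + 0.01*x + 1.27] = -20.64*x^2 + 9.9*x - 7.98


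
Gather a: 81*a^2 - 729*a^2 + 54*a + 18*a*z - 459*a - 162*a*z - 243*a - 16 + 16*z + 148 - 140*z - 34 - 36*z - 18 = -648*a^2 + a*(-144*z - 648) - 160*z + 80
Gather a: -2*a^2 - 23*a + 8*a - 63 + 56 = -2*a^2 - 15*a - 7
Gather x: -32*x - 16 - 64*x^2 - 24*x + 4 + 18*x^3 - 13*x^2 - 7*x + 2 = 18*x^3 - 77*x^2 - 63*x - 10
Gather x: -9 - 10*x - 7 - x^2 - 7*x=-x^2 - 17*x - 16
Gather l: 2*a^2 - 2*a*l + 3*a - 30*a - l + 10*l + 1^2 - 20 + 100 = 2*a^2 - 27*a + l*(9 - 2*a) + 81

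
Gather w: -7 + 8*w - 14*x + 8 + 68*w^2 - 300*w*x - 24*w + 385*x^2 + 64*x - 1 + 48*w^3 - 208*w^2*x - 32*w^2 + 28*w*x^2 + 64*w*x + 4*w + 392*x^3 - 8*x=48*w^3 + w^2*(36 - 208*x) + w*(28*x^2 - 236*x - 12) + 392*x^3 + 385*x^2 + 42*x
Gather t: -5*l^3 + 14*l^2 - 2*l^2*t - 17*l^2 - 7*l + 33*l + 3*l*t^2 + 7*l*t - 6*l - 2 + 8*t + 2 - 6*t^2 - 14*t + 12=-5*l^3 - 3*l^2 + 20*l + t^2*(3*l - 6) + t*(-2*l^2 + 7*l - 6) + 12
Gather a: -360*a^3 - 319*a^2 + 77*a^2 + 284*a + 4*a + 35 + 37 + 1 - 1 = -360*a^3 - 242*a^2 + 288*a + 72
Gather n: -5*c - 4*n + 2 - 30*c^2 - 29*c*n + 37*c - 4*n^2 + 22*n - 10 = -30*c^2 + 32*c - 4*n^2 + n*(18 - 29*c) - 8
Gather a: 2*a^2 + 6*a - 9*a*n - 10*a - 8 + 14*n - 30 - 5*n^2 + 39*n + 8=2*a^2 + a*(-9*n - 4) - 5*n^2 + 53*n - 30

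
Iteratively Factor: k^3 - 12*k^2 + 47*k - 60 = (k - 5)*(k^2 - 7*k + 12) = (k - 5)*(k - 4)*(k - 3)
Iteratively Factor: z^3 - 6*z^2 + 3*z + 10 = (z + 1)*(z^2 - 7*z + 10) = (z - 2)*(z + 1)*(z - 5)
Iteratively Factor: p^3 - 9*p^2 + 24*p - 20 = (p - 2)*(p^2 - 7*p + 10) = (p - 2)^2*(p - 5)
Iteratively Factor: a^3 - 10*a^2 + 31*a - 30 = (a - 3)*(a^2 - 7*a + 10) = (a - 3)*(a - 2)*(a - 5)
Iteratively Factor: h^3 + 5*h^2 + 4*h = (h + 4)*(h^2 + h) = (h + 1)*(h + 4)*(h)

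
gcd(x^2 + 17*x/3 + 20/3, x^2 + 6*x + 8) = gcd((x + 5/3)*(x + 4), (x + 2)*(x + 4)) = x + 4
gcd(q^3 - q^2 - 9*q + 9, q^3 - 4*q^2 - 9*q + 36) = q^2 - 9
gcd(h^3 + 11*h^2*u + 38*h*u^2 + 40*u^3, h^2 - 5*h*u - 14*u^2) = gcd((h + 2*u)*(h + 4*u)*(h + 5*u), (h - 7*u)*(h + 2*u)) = h + 2*u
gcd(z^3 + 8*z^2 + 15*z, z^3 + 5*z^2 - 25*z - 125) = z + 5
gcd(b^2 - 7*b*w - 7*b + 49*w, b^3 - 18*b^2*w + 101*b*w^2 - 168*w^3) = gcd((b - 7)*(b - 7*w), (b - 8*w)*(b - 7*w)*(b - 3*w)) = -b + 7*w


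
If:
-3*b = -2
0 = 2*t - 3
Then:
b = 2/3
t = 3/2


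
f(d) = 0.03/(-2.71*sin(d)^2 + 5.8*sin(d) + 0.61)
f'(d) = 0.03*(5.42*sin(d)*cos(d) - 5.8*cos(d))/(-2.71*sin(d)^2 + 5.8*sin(d) + 0.61)^2 = (0.1626*sin(d) - 0.174)*cos(d)/(-2.71*sin(d)^2 + 5.8*sin(d) + 0.61)^2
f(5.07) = -0.00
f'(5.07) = -0.00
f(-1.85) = -0.00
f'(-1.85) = 0.00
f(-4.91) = 0.01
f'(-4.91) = -0.00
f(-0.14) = -0.12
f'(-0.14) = -3.06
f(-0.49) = -0.01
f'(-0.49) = -0.03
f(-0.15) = -0.09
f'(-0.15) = -1.95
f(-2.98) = -0.08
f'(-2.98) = 1.28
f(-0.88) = -0.01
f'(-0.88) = -0.01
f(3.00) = 0.02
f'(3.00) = 0.08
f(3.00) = 0.02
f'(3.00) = 0.08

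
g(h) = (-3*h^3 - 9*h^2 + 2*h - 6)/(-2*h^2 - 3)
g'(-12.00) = 1.52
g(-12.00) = -13.26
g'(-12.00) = 1.52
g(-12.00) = -13.26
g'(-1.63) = 1.01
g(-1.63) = 2.43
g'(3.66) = 1.80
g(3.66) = 8.94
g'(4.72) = 1.68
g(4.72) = 10.78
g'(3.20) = 1.88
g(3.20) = 8.09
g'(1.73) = 2.38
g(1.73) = 5.01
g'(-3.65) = 1.55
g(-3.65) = -0.43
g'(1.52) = 2.47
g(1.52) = 4.50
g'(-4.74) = 1.56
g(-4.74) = -2.12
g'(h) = 4*h*(-3*h^3 - 9*h^2 + 2*h - 6)/(-2*h^2 - 3)^2 + (-9*h^2 - 18*h + 2)/(-2*h^2 - 3) = (6*h^4 + 31*h^2 + 30*h - 6)/(4*h^4 + 12*h^2 + 9)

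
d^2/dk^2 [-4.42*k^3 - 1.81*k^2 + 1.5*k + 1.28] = -26.52*k - 3.62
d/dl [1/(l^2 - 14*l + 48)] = 2*(7 - l)/(l^2 - 14*l + 48)^2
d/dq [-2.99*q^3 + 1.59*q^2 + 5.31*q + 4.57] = -8.97*q^2 + 3.18*q + 5.31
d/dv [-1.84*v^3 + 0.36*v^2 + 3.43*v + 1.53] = -5.52*v^2 + 0.72*v + 3.43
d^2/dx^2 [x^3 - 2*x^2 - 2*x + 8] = 6*x - 4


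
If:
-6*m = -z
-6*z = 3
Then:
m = -1/12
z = -1/2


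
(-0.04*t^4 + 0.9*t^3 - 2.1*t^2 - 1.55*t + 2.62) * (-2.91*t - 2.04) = 0.1164*t^5 - 2.5374*t^4 + 4.275*t^3 + 8.7945*t^2 - 4.4622*t - 5.3448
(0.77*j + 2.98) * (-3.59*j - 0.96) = -2.7643*j^2 - 11.4374*j - 2.8608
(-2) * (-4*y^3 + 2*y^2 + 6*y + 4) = 8*y^3 - 4*y^2 - 12*y - 8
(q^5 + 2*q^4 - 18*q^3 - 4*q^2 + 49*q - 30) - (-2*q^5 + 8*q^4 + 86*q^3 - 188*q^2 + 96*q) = 3*q^5 - 6*q^4 - 104*q^3 + 184*q^2 - 47*q - 30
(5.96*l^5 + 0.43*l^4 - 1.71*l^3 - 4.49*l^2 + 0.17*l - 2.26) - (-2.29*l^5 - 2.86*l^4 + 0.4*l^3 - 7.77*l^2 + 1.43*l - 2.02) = 8.25*l^5 + 3.29*l^4 - 2.11*l^3 + 3.28*l^2 - 1.26*l - 0.24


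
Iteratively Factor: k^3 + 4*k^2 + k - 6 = (k + 3)*(k^2 + k - 2) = (k - 1)*(k + 3)*(k + 2)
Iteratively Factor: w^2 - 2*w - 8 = (w - 4)*(w + 2)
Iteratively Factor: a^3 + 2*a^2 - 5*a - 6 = (a + 1)*(a^2 + a - 6) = (a - 2)*(a + 1)*(a + 3)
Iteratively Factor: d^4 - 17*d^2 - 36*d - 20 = (d + 1)*(d^3 - d^2 - 16*d - 20) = (d + 1)*(d + 2)*(d^2 - 3*d - 10) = (d - 5)*(d + 1)*(d + 2)*(d + 2)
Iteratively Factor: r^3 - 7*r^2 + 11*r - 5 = (r - 5)*(r^2 - 2*r + 1) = (r - 5)*(r - 1)*(r - 1)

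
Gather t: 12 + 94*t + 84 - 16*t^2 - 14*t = -16*t^2 + 80*t + 96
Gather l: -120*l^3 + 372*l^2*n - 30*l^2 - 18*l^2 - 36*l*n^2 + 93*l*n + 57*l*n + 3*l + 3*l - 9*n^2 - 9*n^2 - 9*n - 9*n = -120*l^3 + l^2*(372*n - 48) + l*(-36*n^2 + 150*n + 6) - 18*n^2 - 18*n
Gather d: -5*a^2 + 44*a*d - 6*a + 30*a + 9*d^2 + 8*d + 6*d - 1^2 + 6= -5*a^2 + 24*a + 9*d^2 + d*(44*a + 14) + 5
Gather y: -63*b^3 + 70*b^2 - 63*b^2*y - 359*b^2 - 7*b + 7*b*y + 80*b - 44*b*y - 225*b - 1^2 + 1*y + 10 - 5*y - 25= -63*b^3 - 289*b^2 - 152*b + y*(-63*b^2 - 37*b - 4) - 16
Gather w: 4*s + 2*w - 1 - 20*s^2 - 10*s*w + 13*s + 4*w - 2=-20*s^2 + 17*s + w*(6 - 10*s) - 3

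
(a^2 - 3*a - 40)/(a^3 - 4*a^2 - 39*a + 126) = (a^2 - 3*a - 40)/(a^3 - 4*a^2 - 39*a + 126)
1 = 1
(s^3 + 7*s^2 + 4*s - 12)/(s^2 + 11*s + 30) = (s^2 + s - 2)/(s + 5)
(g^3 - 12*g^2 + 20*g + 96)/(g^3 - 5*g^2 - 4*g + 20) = (g^2 - 14*g + 48)/(g^2 - 7*g + 10)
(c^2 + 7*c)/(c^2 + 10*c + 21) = c/(c + 3)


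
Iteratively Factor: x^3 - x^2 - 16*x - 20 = (x + 2)*(x^2 - 3*x - 10) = (x - 5)*(x + 2)*(x + 2)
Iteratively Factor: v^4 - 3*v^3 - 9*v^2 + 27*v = (v + 3)*(v^3 - 6*v^2 + 9*v) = (v - 3)*(v + 3)*(v^2 - 3*v) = (v - 3)^2*(v + 3)*(v)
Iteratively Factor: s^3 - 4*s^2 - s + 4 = (s - 1)*(s^2 - 3*s - 4) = (s - 4)*(s - 1)*(s + 1)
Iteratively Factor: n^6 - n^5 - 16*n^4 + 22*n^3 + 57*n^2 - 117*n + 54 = (n - 2)*(n^5 + n^4 - 14*n^3 - 6*n^2 + 45*n - 27) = (n - 2)*(n + 3)*(n^4 - 2*n^3 - 8*n^2 + 18*n - 9) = (n - 2)*(n + 3)^2*(n^3 - 5*n^2 + 7*n - 3) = (n - 3)*(n - 2)*(n + 3)^2*(n^2 - 2*n + 1) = (n - 3)*(n - 2)*(n - 1)*(n + 3)^2*(n - 1)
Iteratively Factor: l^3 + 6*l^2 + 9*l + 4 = (l + 1)*(l^2 + 5*l + 4) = (l + 1)*(l + 4)*(l + 1)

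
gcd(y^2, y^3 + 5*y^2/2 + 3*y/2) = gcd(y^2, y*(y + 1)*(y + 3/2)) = y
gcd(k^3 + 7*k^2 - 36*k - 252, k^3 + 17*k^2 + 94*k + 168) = k^2 + 13*k + 42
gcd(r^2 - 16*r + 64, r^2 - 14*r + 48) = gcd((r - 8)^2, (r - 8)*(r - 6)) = r - 8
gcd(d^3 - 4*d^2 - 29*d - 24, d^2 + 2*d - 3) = d + 3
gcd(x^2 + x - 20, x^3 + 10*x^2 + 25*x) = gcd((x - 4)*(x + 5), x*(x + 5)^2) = x + 5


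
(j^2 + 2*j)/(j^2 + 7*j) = (j + 2)/(j + 7)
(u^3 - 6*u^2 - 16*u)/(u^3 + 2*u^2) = (u - 8)/u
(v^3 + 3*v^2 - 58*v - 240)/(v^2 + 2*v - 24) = (v^2 - 3*v - 40)/(v - 4)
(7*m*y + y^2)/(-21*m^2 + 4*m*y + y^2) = y/(-3*m + y)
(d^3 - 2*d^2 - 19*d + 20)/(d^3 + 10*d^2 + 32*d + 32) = (d^2 - 6*d + 5)/(d^2 + 6*d + 8)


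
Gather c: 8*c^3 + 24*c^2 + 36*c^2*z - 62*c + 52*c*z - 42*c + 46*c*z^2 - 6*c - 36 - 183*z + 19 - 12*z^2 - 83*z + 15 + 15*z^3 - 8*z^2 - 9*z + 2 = 8*c^3 + c^2*(36*z + 24) + c*(46*z^2 + 52*z - 110) + 15*z^3 - 20*z^2 - 275*z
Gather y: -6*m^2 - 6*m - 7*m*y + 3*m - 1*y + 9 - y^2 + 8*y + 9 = -6*m^2 - 3*m - y^2 + y*(7 - 7*m) + 18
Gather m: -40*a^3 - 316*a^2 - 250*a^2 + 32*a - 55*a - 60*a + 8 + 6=-40*a^3 - 566*a^2 - 83*a + 14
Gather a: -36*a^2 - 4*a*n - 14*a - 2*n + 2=-36*a^2 + a*(-4*n - 14) - 2*n + 2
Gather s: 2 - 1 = 1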